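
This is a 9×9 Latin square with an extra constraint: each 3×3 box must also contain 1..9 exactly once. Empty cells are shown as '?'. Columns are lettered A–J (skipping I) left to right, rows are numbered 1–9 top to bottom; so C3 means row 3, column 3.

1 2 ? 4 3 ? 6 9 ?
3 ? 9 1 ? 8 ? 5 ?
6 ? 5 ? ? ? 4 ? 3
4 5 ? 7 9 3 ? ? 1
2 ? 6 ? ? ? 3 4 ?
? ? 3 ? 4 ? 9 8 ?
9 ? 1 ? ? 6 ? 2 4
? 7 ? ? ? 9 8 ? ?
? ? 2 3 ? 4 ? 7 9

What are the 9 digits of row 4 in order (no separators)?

B2 = 4: row 2 has {1,3,5,8,9}; col 2 has {2,5,7}; box has {1,2,3,5,6,9} → only 4 remains.
B3 = 8: row 3 has {3,4,5,6}; col 2 has {2,4,5,7}; box has {1,2,3,4,5,6,9} → only 8 remains.
H3 = 1: row 3 has {3,4,5,6,8}; col 8 has {2,4,5,7,8,9}; box has {3,4,5,6,9} → only 1 remains.
C4 = 8: row 4 has {1,3,4,5,7,9}; col 3 has {1,2,3,5,6,9}; box has {2,3,4,5,6} → only 8 remains.
G4 = 2: row 4 has {1,3,4,5,7,8,9}; col 7 has {3,4,6,8,9}; box has {1,3,4,8,9} → only 2 remains.
H4 = 6: row 4 has {1,2,3,4,5,7,8,9}; col 8 has {1,2,4,5,7,8,9}; box has {1,2,3,4,8,9} → only 6 remains.

458793261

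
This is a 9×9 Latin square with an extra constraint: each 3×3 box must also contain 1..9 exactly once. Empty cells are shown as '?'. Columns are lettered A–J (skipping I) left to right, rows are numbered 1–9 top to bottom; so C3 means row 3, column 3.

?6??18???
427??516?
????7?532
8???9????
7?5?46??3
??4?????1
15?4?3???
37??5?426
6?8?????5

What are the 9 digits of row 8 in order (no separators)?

E2 = 3 (sole candidate).
A3 = 9 (sole candidate).
C3 = 1 (sole candidate).
D3 = 6 (sole candidate).
F3 = 4 (sole candidate).
A6 = 2 (sole candidate).
E6 = 8 (sole candidate).
F6 = 7 (sole candidate).
C8 = 9: row 8 has {2,3,4,5,6,7}; col 3 has {1,4,5,7,8}; box has {1,3,5,6,7,8} → only 9 remains.
F8 = 1: row 8 has {2,3,4,5,6,7,9}; col 6 has {3,4,5,6,7,8}; box has {3,4,5} → only 1 remains.
B9 = 4 (sole candidate).
E9 = 2 (sole candidate).
F9 = 9 (sole candidate).
A1 = 5 (sole candidate).
C1 = 3 (sole candidate).
D2 = 9 (sole candidate).
J2 = 8 (sole candidate).
B3 = 8 (sole candidate).
C4 = 6 (sole candidate).
F4 = 2 (sole candidate).
G4 = 7 (sole candidate).
J4 = 4 (sole candidate).
D5 = 1 (sole candidate).
C7 = 2 (sole candidate).
E7 = 6 (sole candidate).
D8 = 8: row 8 has {1,2,3,4,5,6,7,9}; col 4 has {1,4,6,9}; box has {1,2,3,4,5,6,9} → only 8 remains.

379851426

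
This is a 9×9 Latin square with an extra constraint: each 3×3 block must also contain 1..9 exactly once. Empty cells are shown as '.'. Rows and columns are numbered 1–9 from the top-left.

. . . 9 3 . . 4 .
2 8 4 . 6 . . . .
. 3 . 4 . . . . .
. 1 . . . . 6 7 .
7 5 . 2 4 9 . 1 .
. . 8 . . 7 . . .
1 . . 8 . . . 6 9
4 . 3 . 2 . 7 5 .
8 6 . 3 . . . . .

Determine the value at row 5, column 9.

row 1, column 2 = 7 (sole candidate).
row 4, column 4 = 5 (sole candidate).
row 4, column 5 = 8 (sole candidate).
row 4, column 6 = 3 (sole candidate).
row 5, column 3 = 6 (sole candidate).
row 6, column 5 = 1 (sole candidate).
row 7, column 2 = 2 (sole candidate).
row 8, column 2 = 9 (sole candidate).
row 9, column 8 = 2 (sole candidate).
row 4, column 1 = 9 (sole candidate).
row 4, column 3 = 2 (sole candidate).
row 4, column 9 = 4 (sole candidate).
row 6, column 1 = 3 (sole candidate).
row 6, column 2 = 4 (sole candidate).
row 6, column 4 = 6 (sole candidate).
row 6, column 8 = 9 (sole candidate).
row 8, column 4 = 1 (sole candidate).
row 8, column 6 = 6 (sole candidate).
row 8, column 9 = 8 (sole candidate).
row 9, column 9 = 1 (sole candidate).
row 2, column 4 = 7 (sole candidate).
row 2, column 8 = 3 (sole candidate).
row 2, column 9 = 5 (sole candidate).
row 3, column 5 = 5 (sole candidate).
row 3, column 8 = 8 (sole candidate).
row 5, column 9 = 3: row 5 has {1,2,4,5,6,7,9}; col 9 has {1,4,5,8,9}; box has {1,4,6,7,9} → only 3 remains.

3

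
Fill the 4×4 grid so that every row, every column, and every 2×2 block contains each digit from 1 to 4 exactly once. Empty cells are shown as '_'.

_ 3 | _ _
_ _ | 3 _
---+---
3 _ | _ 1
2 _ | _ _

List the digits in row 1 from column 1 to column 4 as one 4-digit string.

R3C2 = 4 (sole candidate).
R3C3 = 2 (sole candidate).
R4C2 = 1 (sole candidate).
R4C3 = 4 (sole candidate).
R4C4 = 3 (sole candidate).
R1C3 = 1: row 1 has {3}; col 3 has {2,3,4}; box has {3} → only 1 remains.
R2C2 = 2 (sole candidate).
R2C4 = 4 (sole candidate).
R1C1 = 4: row 1 has {1,3}; col 1 has {2,3}; box has {2,3} → only 4 remains.
R1C4 = 2: row 1 has {1,3,4}; col 4 has {1,3,4}; box has {1,3,4} → only 2 remains.

4312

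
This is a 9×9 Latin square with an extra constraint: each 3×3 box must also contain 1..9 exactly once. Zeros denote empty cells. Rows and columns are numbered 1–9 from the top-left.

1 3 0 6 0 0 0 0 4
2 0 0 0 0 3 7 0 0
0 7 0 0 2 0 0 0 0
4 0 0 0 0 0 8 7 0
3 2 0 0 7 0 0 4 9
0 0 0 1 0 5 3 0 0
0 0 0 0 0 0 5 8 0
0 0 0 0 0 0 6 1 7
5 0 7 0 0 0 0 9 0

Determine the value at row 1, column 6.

row 5, column 4 = 8: row 5 has {2,3,4,7,9}; col 4 has {1,6}; box has {1,5,7} → only 8 remains.
row 5, column 6 = 6: row 5 has {2,3,4,7,8,9}; col 6 has {3,5}; box has {1,5,7,8} → only 6 remains.
row 5, column 7 = 1: row 5 has {2,3,4,6,7,8,9}; col 7 has {3,5,6,7,8}; box has {3,4,7,8,9} → only 1 remains.
row 3, column 7 = 9: row 3 has {2,7}; col 7 has {1,3,5,6,7,8}; box has {4,7} → only 9 remains.
row 5, column 3 = 5: row 5 has {1,2,3,4,6,7,8,9}; col 3 has {7}; box has {2,3,4} → only 5 remains.
row 1, column 7 = 2: row 1 has {1,3,4,6}; col 7 has {1,3,5,6,7,8,9}; box has {4,7,9} → only 2 remains.
row 1, column 8 = 5: row 1 has {1,2,3,4,6}; col 8 has {1,4,7,8,9}; box has {2,4,7,9} → only 5 remains.
row 2, column 8 = 6: row 2 has {2,3,7}; col 8 has {1,4,5,7,8,9}; box has {2,4,5,7,9} → only 6 remains.
row 3, column 8 = 3: row 3 has {2,7,9}; col 8 has {1,4,5,6,7,8,9}; box has {2,4,5,6,7,9} → only 3 remains.
row 6, column 8 = 2: row 6 has {1,3,5}; col 8 has {1,3,4,5,6,7,8,9}; box has {1,3,4,7,8,9} → only 2 remains.
row 6, column 9 = 6: row 6 has {1,2,3,5}; col 9 has {4,7,9}; box has {1,2,3,4,7,8,9} → only 6 remains.
row 9, column 7 = 4: row 9 has {5,7,9}; col 7 has {1,2,3,5,6,7,8,9}; box has {1,5,6,7,8,9} → only 4 remains.
row 4, column 9 = 5: row 4 has {4,7,8}; col 9 has {4,6,7,9}; box has {1,2,3,4,6,7,8,9} → only 5 remains.
row 1, column 6 = 7: in row 1, 7 can only go here (every other open cell in that row sees a 7).

7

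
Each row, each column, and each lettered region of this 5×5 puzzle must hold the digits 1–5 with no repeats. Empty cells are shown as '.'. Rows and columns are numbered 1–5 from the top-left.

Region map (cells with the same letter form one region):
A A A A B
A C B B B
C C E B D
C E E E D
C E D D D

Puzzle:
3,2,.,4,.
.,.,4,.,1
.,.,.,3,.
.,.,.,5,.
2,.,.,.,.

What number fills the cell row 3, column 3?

2

row 1, column 5 = 5: row 1 has {2,3,4}; col 5 has {1}; region has {1,3,4} → only 5 remains.
row 2, column 1 = 5: row 2 has {1,4}; col 1 has {2,3}; region has {2,3,4} → only 5 remains.
row 2, column 2 = 3: row 2 has {1,4,5}; col 2 has {2}; region has {2} → only 3 remains.
row 2, column 4 = 2: row 2 has {1,3,4,5}; col 4 has {3,4,5}; region has {1,3,4,5} → only 2 remains.
row 5, column 4 = 1: row 5 has {2}; col 4 has {2,3,4,5}; region has {} → only 1 remains.
row 1, column 3 = 1: row 1 has {2,3,4,5}; col 3 has {4}; region has {2,3,4,5} → only 1 remains.
row 3, column 3 = 2: row 3 has {3}; col 3 has {1,4}; region has {5} → only 2 remains.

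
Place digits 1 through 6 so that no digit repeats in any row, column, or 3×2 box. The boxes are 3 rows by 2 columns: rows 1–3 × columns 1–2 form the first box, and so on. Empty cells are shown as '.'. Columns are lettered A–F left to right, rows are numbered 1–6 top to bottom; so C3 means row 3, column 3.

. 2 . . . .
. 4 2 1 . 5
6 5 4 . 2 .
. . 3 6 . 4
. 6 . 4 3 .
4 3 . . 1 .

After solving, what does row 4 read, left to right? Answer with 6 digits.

213654

A2 = 3: row 2 has {1,2,4,5}; col 1 has {4,6}; box has {2,4,5,6} → only 3 remains.
E2 = 6: row 2 has {1,2,3,4,5}; col 5 has {1,2,3}; box has {2,5} → only 6 remains.
D3 = 3: row 3 has {2,4,5,6}; col 4 has {1,4,6}; box has {1,2,4} → only 3 remains.
F3 = 1: row 3 has {2,3,4,5,6}; col 6 has {4,5}; box has {2,5,6} → only 1 remains.
B4 = 1: row 4 has {3,4,6}; col 2 has {2,3,4,5,6}; box has {3,4,6} → only 1 remains.
E4 = 5: row 4 has {1,3,4,6}; col 5 has {1,2,3,6}; box has {1,3,4} → only 5 remains.
F5 = 2: row 5 has {3,4,6}; col 6 has {1,4,5}; box has {1,3,4,5} → only 2 remains.
C6 = 5: row 6 has {1,3,4}; col 3 has {2,3,4}; box has {3,4,6} → only 5 remains.
D6 = 2: row 6 has {1,3,4,5}; col 4 has {1,3,4,6}; box has {3,4,5,6} → only 2 remains.
F6 = 6: row 6 has {1,2,3,4,5}; col 6 has {1,2,4,5}; box has {1,2,3,4,5} → only 6 remains.
A1 = 1: row 1 has {2}; col 1 has {3,4,6}; box has {2,3,4,5,6} → only 1 remains.
C1 = 6: row 1 has {1,2}; col 3 has {2,3,4,5}; box has {1,2,3,4} → only 6 remains.
D1 = 5: row 1 has {1,2,6}; col 4 has {1,2,3,4,6}; box has {1,2,3,4,6} → only 5 remains.
E1 = 4: row 1 has {1,2,5,6}; col 5 has {1,2,3,5,6}; box has {1,2,5,6} → only 4 remains.
F1 = 3: row 1 has {1,2,4,5,6}; col 6 has {1,2,4,5,6}; box has {1,2,4,5,6} → only 3 remains.
A4 = 2: row 4 has {1,3,4,5,6}; col 1 has {1,3,4,6}; box has {1,3,4,6} → only 2 remains.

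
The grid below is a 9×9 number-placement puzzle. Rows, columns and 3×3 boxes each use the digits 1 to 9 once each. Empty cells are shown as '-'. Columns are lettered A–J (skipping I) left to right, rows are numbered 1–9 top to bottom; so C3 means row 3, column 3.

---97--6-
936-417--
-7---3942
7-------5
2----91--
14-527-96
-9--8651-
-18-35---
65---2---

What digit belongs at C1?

4

F1 = 8: row 1 has {6,7,9}; col 6 has {1,2,3,5,6,7,9}; box has {1,3,4,7,9} → only 8 remains.
G1 = 3: row 1 has {6,7,8,9}; col 7 has {1,5,7,9}; box has {2,4,6,7,9} → only 3 remains.
J1 = 1: row 1 has {3,6,7,8,9}; col 9 has {2,5,6}; box has {2,3,4,6,7,9} → only 1 remains.
D2 = 2: row 2 has {1,3,4,6,7,9}; col 4 has {5,9}; box has {1,3,4,7,8,9} → only 2 remains.
J2 = 8: row 2 has {1,2,3,4,6,7,9}; col 9 has {1,2,5,6}; box has {1,2,3,4,6,7,9} → only 8 remains.
D3 = 6: row 3 has {2,3,4,7,9}; col 4 has {2,5,9}; box has {1,2,3,4,7,8,9} → only 6 remains.
E3 = 5: row 3 has {2,3,4,6,7,9}; col 5 has {2,3,4,7,8}; box has {1,2,3,4,6,7,8,9} → only 5 remains.
F4 = 4: row 4 has {5,7}; col 6 has {1,2,3,5,6,7,8,9}; box has {2,5,7,9} → only 4 remains.
E5 = 6: row 5 has {1,2,9}; col 5 has {2,3,4,5,7,8}; box has {2,4,5,7,9} → only 6 remains.
C6 = 3: row 6 has {1,2,4,5,6,7,9}; col 3 has {6,8}; box has {1,2,4,7} → only 3 remains.
G6 = 8: row 6 has {1,2,3,4,5,6,7,9}; col 7 has {1,3,5,7,9}; box has {1,5,6,9} → only 8 remains.
A8 = 4: row 8 has {1,3,5,8}; col 1 has {1,2,6,7,9}; box has {1,5,6,8,9} → only 4 remains.
D8 = 7: row 8 has {1,3,4,5,8}; col 4 has {2,5,6,9}; box has {2,3,5,6,8} → only 7 remains.
H8 = 2: row 8 has {1,3,4,5,7,8}; col 8 has {1,4,6,9}; box has {1,5} → only 2 remains.
J8 = 9: row 8 has {1,2,3,4,5,7,8}; col 9 has {1,2,5,6,8}; box has {1,2,5} → only 9 remains.
C9 = 7: row 9 has {2,5,6}; col 3 has {3,6,8}; box has {1,4,5,6,8,9} → only 7 remains.
G9 = 4: row 9 has {2,5,6,7}; col 7 has {1,3,5,7,8,9}; box has {1,2,5,9} → only 4 remains.
J9 = 3: row 9 has {2,4,5,6,7}; col 9 has {1,2,5,6,8,9}; box has {1,2,4,5,9} → only 3 remains.
A1 = 5: row 1 has {1,3,6,7,8,9}; col 1 has {1,2,4,6,7,9}; box has {3,6,7,9} → only 5 remains.
B1 = 2: row 1 has {1,3,5,6,7,8,9}; col 2 has {1,3,4,5,7,9}; box has {3,5,6,7,9} → only 2 remains.
C1 = 4: row 1 has {1,2,3,5,6,7,8,9}; col 3 has {3,6,7,8}; box has {2,3,5,6,7,9} → only 4 remains.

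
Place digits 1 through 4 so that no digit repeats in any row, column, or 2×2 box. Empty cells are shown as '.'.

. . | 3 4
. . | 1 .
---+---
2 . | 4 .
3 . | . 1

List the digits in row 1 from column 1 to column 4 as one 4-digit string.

1234

row 1, column 1 = 1: row 1 has {3,4}; col 1 has {2,3}; box has {} → only 1 remains.
row 1, column 2 = 2: row 1 has {1,3,4}; col 2 has {}; box has {1} → only 2 remains.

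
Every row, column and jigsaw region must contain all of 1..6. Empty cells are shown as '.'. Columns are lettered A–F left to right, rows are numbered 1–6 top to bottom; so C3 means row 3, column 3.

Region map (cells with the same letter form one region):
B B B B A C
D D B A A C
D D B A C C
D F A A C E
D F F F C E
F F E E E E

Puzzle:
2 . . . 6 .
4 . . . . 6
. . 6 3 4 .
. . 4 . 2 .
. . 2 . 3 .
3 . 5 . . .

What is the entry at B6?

4

E6 = 1: row 6 has {3,5}; col 5 has {2,3,4,6}; region has {5} → only 1 remains.
E2 = 5: row 2 has {4,6}; col 5 has {1,2,3,4,6}; region has {3,4,6} → only 5 remains.
D4 = 1: row 4 has {2,4}; col 4 has {3}; region has {3,4,5,6} → only 1 remains.
F4 = 3: row 4 has {1,2,4}; col 6 has {6}; region has {1,5} → only 3 remains.
F5 = 4: row 5 has {2,3}; col 6 has {3,6}; region has {1,3,5} → only 4 remains.
F6 = 2: row 6 has {1,3,5}; col 6 has {3,4,6}; region has {1,3,4,5} → only 2 remains.
D2 = 2: row 2 has {4,5,6}; col 4 has {1,3}; region has {1,3,4,5,6} → only 2 remains.
D6 = 6: row 6 has {1,2,3,5}; col 4 has {1,2,3}; region has {1,2,3,4,5} → only 6 remains.
D5 = 5: row 5 has {2,3,4}; col 4 has {1,2,3,6}; region has {2,3} → only 5 remains.
B6 = 4: row 6 has {1,2,3,5,6}; col 2 has {}; region has {2,3,5} → only 4 remains.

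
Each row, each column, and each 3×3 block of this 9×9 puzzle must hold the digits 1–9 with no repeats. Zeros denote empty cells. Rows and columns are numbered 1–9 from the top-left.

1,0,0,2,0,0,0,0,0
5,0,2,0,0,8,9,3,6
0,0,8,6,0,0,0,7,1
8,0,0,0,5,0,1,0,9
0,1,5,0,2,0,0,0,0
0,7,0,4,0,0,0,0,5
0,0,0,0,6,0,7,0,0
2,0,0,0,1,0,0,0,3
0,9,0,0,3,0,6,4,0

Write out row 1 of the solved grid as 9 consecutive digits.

167293854

row 2, column 2 = 4 (sole candidate).
row 2, column 5 = 7 (sole candidate).
row 3, column 2 = 3 (sole candidate).
row 9, column 1 = 7 (sole candidate).
row 9, column 3 = 1 (sole candidate).
row 1, column 2 = 6: row 1 has {1,2}; col 2 has {1,3,4,7,9}; box has {1,2,3,4,5,8} → only 6 remains.
row 2, column 4 = 1 (sole candidate).
row 3, column 1 = 9 (sole candidate).
row 3, column 5 = 4 (sole candidate).
row 3, column 6 = 5 (sole candidate).
row 3, column 7 = 2 (sole candidate).
row 4, column 2 = 2 (sole candidate).
row 4, column 8 = 6 (sole candidate).
row 5, column 8 = 8 (sole candidate).
row 6, column 7 = 3 (sole candidate).
row 6, column 8 = 2 (sole candidate).
row 9, column 6 = 2 (sole candidate).
row 9, column 9 = 8 (sole candidate).
row 1, column 3 = 7: row 1 has {1,2,6}; col 3 has {1,2,5,8}; box has {1,2,3,4,5,6,8,9} → only 7 remains.
row 1, column 5 = 9: row 1 has {1,2,6,7}; col 5 has {1,2,3,4,5,6,7}; box has {1,2,4,5,6,7,8} → only 9 remains.
row 1, column 6 = 3: row 1 has {1,2,6,7,9}; col 6 has {2,5,8}; box has {1,2,4,5,6,7,8,9} → only 3 remains.
row 1, column 8 = 5: row 1 has {1,2,3,6,7,9}; col 8 has {2,3,4,6,7,8}; box has {1,2,3,6,7,9} → only 5 remains.
row 1, column 9 = 4: row 1 has {1,2,3,5,6,7,9}; col 9 has {1,3,5,6,8,9}; box has {1,2,3,5,6,7,9} → only 4 remains.
row 4, column 6 = 7 (sole candidate).
row 5, column 7 = 4 (sole candidate).
row 5, column 9 = 7 (sole candidate).
row 6, column 1 = 6 (sole candidate).
row 6, column 3 = 9 (sole candidate).
row 6, column 5 = 8 (sole candidate).
row 6, column 6 = 1 (sole candidate).
row 7, column 9 = 2 (sole candidate).
row 8, column 7 = 5 (sole candidate).
row 8, column 8 = 9 (sole candidate).
row 9, column 4 = 5 (sole candidate).
row 1, column 7 = 8: row 1 has {1,2,3,4,5,6,7,9}; col 7 has {1,2,3,4,5,6,7,9}; box has {1,2,3,4,5,6,7,9} → only 8 remains.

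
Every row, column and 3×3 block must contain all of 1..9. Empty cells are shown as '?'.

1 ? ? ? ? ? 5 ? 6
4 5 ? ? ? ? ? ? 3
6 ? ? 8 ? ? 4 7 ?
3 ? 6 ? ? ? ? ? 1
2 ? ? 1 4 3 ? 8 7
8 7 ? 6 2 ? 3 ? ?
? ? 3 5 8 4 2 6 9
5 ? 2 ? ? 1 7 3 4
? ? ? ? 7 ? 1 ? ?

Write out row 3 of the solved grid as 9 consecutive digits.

row 3, column 3 = 9: row 3 has {4,6,7,8}; col 3 has {2,3,6}; box has {1,4,5,6} → only 9 remains.
row 3, column 9 = 2: row 3 has {4,6,7,8,9}; col 9 has {1,3,4,6,7,9}; box has {3,4,5,6,7} → only 2 remains.
row 4, column 7 = 9 (sole candidate).
row 5, column 2 = 9 (sole candidate).
row 5, column 3 = 5 (sole candidate).
row 5, column 7 = 6 (sole candidate).
row 6, column 9 = 5 (sole candidate).
row 7, column 1 = 7 (sole candidate).
row 7, column 2 = 1 (sole candidate).
row 8, column 4 = 9 (sole candidate).
row 8, column 5 = 6 (sole candidate).
row 9, column 1 = 9 (sole candidate).
row 9, column 6 = 2 (sole candidate).
row 9, column 8 = 5 (sole candidate).
row 9, column 9 = 8 (sole candidate).
row 1, column 8 = 9 (sole candidate).
row 2, column 7 = 8 (sole candidate).
row 2, column 8 = 1 (sole candidate).
row 3, column 2 = 3: row 3 has {2,4,6,7,8,9}; col 2 has {1,5,7,9}; box has {1,4,5,6,9} → only 3 remains.
row 3, column 6 = 5: row 3 has {2,3,4,6,7,8,9}; col 6 has {1,2,3,4}; box has {8} → only 5 remains.
row 4, column 2 = 4 (sole candidate).
row 4, column 4 = 7 (sole candidate).
row 4, column 5 = 5 (sole candidate).
row 4, column 6 = 8 (sole candidate).
row 4, column 8 = 2 (sole candidate).
row 6, column 3 = 1 (sole candidate).
row 6, column 6 = 9 (sole candidate).
row 6, column 8 = 4 (sole candidate).
row 8, column 2 = 8 (sole candidate).
row 9, column 2 = 6 (sole candidate).
row 9, column 3 = 4 (sole candidate).
row 9, column 4 = 3 (sole candidate).
row 1, column 2 = 2 (sole candidate).
row 1, column 4 = 4 (sole candidate).
row 1, column 5 = 3 (sole candidate).
row 1, column 6 = 7 (sole candidate).
row 2, column 3 = 7 (sole candidate).
row 2, column 4 = 2 (sole candidate).
row 2, column 5 = 9 (sole candidate).
row 2, column 6 = 6 (sole candidate).
row 3, column 5 = 1: row 3 has {2,3,4,5,6,7,8,9}; col 5 has {2,3,4,5,6,7,8,9}; box has {2,3,4,5,6,7,8,9} → only 1 remains.

639815472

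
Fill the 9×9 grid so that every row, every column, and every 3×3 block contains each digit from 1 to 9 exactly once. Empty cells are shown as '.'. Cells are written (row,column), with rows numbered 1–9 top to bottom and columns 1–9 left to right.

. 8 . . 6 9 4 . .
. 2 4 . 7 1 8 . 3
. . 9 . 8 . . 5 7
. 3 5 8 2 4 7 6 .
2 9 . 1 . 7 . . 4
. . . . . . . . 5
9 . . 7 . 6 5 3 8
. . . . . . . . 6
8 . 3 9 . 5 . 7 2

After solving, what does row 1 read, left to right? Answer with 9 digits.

(1,9) = 1: row 1 has {4,6,8,9}; col 9 has {2,3,4,5,6,7,8}; box has {3,4,5,7,8} → only 1 remains.
(2,4) = 5: row 2 has {1,2,3,4,7,8}; col 4 has {1,7,8,9}; box has {1,6,7,8,9} → only 5 remains.
(2,8) = 9: row 2 has {1,2,3,4,5,7,8}; col 8 has {3,5,6,7}; box has {1,3,4,5,7,8} → only 9 remains.
(4,1) = 1: row 4 has {2,3,4,5,6,7,8}; col 1 has {2,8,9}; box has {2,3,5,9} → only 1 remains.
(4,9) = 9: row 4 has {1,2,3,4,5,6,7,8}; col 9 has {1,2,3,4,5,6,7,8}; box has {4,5,6,7} → only 9 remains.
(5,7) = 3: row 5 has {1,2,4,7,9}; col 7 has {4,5,7,8}; box has {4,5,6,7,9} → only 3 remains.
(5,8) = 8: row 5 has {1,2,3,4,7,9}; col 8 has {3,5,6,7,9}; box has {3,4,5,6,7,9} → only 8 remains.
(6,6) = 3: row 6 has {5}; col 6 has {1,4,5,6,7,9}; box has {1,2,4,7,8} → only 3 remains.
(9,7) = 1: row 9 has {2,3,5,7,8,9}; col 7 has {3,4,5,7,8}; box has {2,3,5,6,7,8} → only 1 remains.
(1,3) = 7: row 1 has {1,4,6,8,9}; col 3 has {3,4,5,9}; box has {2,4,8,9} → only 7 remains.
(1,8) = 2: row 1 has {1,4,6,7,8,9}; col 8 has {3,5,6,7,8,9}; box has {1,3,4,5,7,8,9} → only 2 remains.
(2,1) = 6: row 2 has {1,2,3,4,5,7,8,9}; col 1 has {1,2,8,9}; box has {2,4,7,8,9} → only 6 remains.
(3,1) = 3: row 3 has {5,7,8,9}; col 1 has {1,2,6,8,9}; box has {2,4,6,7,8,9} → only 3 remains.
(3,2) = 1: row 3 has {3,5,7,8,9}; col 2 has {2,3,8,9}; box has {2,3,4,6,7,8,9} → only 1 remains.
(3,6) = 2: row 3 has {1,3,5,7,8,9}; col 6 has {1,3,4,5,6,7,9}; box has {1,5,6,7,8,9} → only 2 remains.
(3,7) = 6: row 3 has {1,2,3,5,7,8,9}; col 7 has {1,3,4,5,7,8}; box has {1,2,3,4,5,7,8,9} → only 6 remains.
(5,3) = 6: row 5 has {1,2,3,4,7,8,9}; col 3 has {3,4,5,7,9}; box has {1,2,3,5,9} → only 6 remains.
(5,5) = 5: row 5 has {1,2,3,4,6,7,8,9}; col 5 has {2,6,7,8}; box has {1,2,3,4,7,8} → only 5 remains.
(6,3) = 8: row 6 has {3,5}; col 3 has {3,4,5,6,7,9}; box has {1,2,3,5,6,9} → only 8 remains.
(6,4) = 6: row 6 has {3,5,8}; col 4 has {1,5,7,8,9}; box has {1,2,3,4,5,7,8} → only 6 remains.
(6,5) = 9: row 6 has {3,5,6,8}; col 5 has {2,5,6,7,8}; box has {1,2,3,4,5,6,7,8} → only 9 remains.
(6,7) = 2: row 6 has {3,5,6,8,9}; col 7 has {1,3,4,5,6,7,8}; box has {3,4,5,6,7,8,9} → only 2 remains.
(6,8) = 1: row 6 has {2,3,5,6,8,9}; col 8 has {2,3,5,6,7,8,9}; box has {2,3,4,5,6,7,8,9} → only 1 remains.
(7,2) = 4: row 7 has {3,5,6,7,8,9}; col 2 has {1,2,3,8,9}; box has {3,8,9} → only 4 remains.
(7,5) = 1: row 7 has {3,4,5,6,7,8,9}; col 5 has {2,5,6,7,8,9}; box has {5,6,7,9} → only 1 remains.
(8,6) = 8: row 8 has {6}; col 6 has {1,2,3,4,5,6,7,9}; box has {1,5,6,7,9} → only 8 remains.
(8,7) = 9: row 8 has {6,8}; col 7 has {1,2,3,4,5,6,7,8}; box has {1,2,3,5,6,7,8} → only 9 remains.
(8,8) = 4: row 8 has {6,8,9}; col 8 has {1,2,3,5,6,7,8,9}; box has {1,2,3,5,6,7,8,9} → only 4 remains.
(9,2) = 6: row 9 has {1,2,3,5,7,8,9}; col 2 has {1,2,3,4,8,9}; box has {3,4,8,9} → only 6 remains.
(9,5) = 4: row 9 has {1,2,3,5,6,7,8,9}; col 5 has {1,2,5,6,7,8,9}; box has {1,5,6,7,8,9} → only 4 remains.
(1,1) = 5: row 1 has {1,2,4,6,7,8,9}; col 1 has {1,2,3,6,8,9}; box has {1,2,3,4,6,7,8,9} → only 5 remains.
(1,4) = 3: row 1 has {1,2,4,5,6,7,8,9}; col 4 has {1,5,6,7,8,9}; box has {1,2,5,6,7,8,9} → only 3 remains.

587369421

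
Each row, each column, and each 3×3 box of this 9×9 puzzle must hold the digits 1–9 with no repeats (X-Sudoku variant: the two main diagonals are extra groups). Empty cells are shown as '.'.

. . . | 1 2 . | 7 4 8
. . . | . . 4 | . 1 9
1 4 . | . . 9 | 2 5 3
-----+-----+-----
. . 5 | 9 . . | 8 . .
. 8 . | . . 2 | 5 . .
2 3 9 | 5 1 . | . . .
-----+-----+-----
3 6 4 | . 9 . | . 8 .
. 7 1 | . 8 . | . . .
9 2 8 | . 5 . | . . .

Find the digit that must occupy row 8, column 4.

4

row 2, column 2 = 5 (sole candidate).
row 2, column 7 = 6 (sole candidate).
row 4, column 2 = 1 (sole candidate).
row 6, column 7 = 4 (sole candidate).
row 7, column 7 = 1 (sole candidate).
row 8, column 1 = 5 (sole candidate).
row 9, column 7 = 3 (sole candidate).
row 1, column 1 = 6 (sole candidate).
row 1, column 2 = 9 (sole candidate).
row 1, column 3 = 3 (sole candidate).
row 1, column 6 = 5 (sole candidate).
row 3, column 3 = 7 (sole candidate).
row 3, column 5 = 6 (sole candidate).
row 5, column 3 = 6 (sole candidate).
row 5, column 5 = 3 (sole candidate).
row 6, column 6 = 8 (sole candidate).
row 7, column 6 = 7 (sole candidate).
row 8, column 7 = 9 (sole candidate).
row 8, column 8 = 2 (sole candidate).
row 9, column 9 = 4 (sole candidate).
row 2, column 1 = 8 (sole candidate).
row 2, column 3 = 2 (sole candidate).
row 2, column 5 = 7 (sole candidate).
row 3, column 4 = 8 (sole candidate).
row 4, column 5 = 4 (sole candidate).
row 4, column 6 = 6 (sole candidate).
row 5, column 4 = 7 (sole candidate).
row 5, column 8 = 9 (sole candidate).
row 5, column 9 = 1 (sole candidate).
row 7, column 4 = 2 (sole candidate).
row 7, column 9 = 5 (sole candidate).
row 8, column 6 = 3 (sole candidate).
row 8, column 9 = 6 (sole candidate).
row 9, column 4 = 6 (sole candidate).
row 9, column 6 = 1 (sole candidate).
row 9, column 8 = 7 (sole candidate).
row 2, column 4 = 3 (sole candidate).
row 4, column 1 = 7 (sole candidate).
row 4, column 8 = 3 (sole candidate).
row 4, column 9 = 2 (sole candidate).
row 5, column 1 = 4 (sole candidate).
row 6, column 8 = 6 (sole candidate).
row 6, column 9 = 7 (sole candidate).
row 8, column 4 = 4: row 8 has {1,2,3,5,6,7,8,9}; col 4 has {1,2,3,5,6,7,8,9}; box has {1,2,3,5,6,7,8,9} → only 4 remains.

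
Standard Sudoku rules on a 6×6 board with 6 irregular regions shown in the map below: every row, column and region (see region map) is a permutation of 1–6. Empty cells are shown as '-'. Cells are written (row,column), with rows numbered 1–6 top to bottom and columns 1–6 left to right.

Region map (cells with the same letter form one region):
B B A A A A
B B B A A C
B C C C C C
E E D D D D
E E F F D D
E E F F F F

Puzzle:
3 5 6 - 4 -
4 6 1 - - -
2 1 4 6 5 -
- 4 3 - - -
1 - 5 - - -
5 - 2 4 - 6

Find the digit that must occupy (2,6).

(3,6) = 3: row 3 has {1,2,4,5,6}; col 6 has {6}; region has {1,4,5,6} → only 3 remains.
(4,1) = 6: row 4 has {3,4}; col 1 has {1,2,3,4,5}; region has {1,4,5} → only 6 remains.
(5,4) = 3: row 5 has {1,5}; col 4 has {4,6}; region has {2,4,5,6} → only 3 remains.
(6,2) = 3: row 6 has {2,4,5,6}; col 2 has {1,4,5,6}; region has {1,4,5,6} → only 3 remains.
(6,5) = 1: row 6 has {2,3,4,5,6}; col 5 has {4,5}; region has {2,3,4,5,6} → only 1 remains.
(2,6) = 2: row 2 has {1,4,6}; col 6 has {3,6}; region has {1,3,4,5,6} → only 2 remains.

2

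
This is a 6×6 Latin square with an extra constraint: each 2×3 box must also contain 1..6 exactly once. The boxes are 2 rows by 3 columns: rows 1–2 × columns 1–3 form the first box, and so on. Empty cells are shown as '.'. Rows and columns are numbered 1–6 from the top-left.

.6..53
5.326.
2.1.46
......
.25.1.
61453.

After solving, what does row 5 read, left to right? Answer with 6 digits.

r1c3 = 2 (sole candidate).
r2c2 = 4 (sole candidate).
r2c6 = 1 (sole candidate).
r3c4 = 3 (sole candidate).
r4c3 = 6 (sole candidate).
r4c4 = 1 (sole candidate).
r4c5 = 2 (sole candidate).
r4c6 = 5 (sole candidate).
r5c1 = 3: row 5 has {1,2,5}; col 1 has {2,5,6}; box has {1,2,4,5,6} → only 3 remains.
r5c6 = 4: row 5 has {1,2,3,5}; col 6 has {1,3,5,6}; box has {1,3,5} → only 4 remains.
r6c6 = 2 (sole candidate).
r1c1 = 1 (sole candidate).
r1c4 = 4 (sole candidate).
r3c2 = 5 (sole candidate).
r4c1 = 4 (sole candidate).
r4c2 = 3 (sole candidate).
r5c4 = 6: row 5 has {1,2,3,4,5}; col 4 has {1,2,3,4,5}; box has {1,2,3,4,5} → only 6 remains.

325614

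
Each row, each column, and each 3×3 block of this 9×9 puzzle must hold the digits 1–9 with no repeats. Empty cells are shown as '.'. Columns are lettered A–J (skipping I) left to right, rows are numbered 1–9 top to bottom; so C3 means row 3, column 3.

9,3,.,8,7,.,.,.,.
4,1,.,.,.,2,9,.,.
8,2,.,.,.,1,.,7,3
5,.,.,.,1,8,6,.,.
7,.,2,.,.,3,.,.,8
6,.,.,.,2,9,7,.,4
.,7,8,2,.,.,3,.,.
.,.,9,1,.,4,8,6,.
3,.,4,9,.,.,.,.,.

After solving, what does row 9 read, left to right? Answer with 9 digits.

364987215

C4 = 3: row 4 has {1,5,6,8}; col 3 has {2,4,8,9}; box has {2,5,6,7} → only 3 remains.
B6 = 8: row 6 has {2,4,6,7,9}; col 2 has {1,2,3,7}; box has {2,3,5,6,7} → only 8 remains.
C6 = 1: row 6 has {2,4,6,7,8,9}; col 3 has {2,3,4,8,9}; box has {2,3,5,6,7,8} → only 1 remains.
D6 = 5: row 6 has {1,2,4,6,7,8,9}; col 4 has {1,2,8,9}; box has {1,2,3,8,9} → only 5 remains.
H6 = 3: row 6 has {1,2,4,5,6,7,8,9}; col 8 has {6,7}; box has {4,6,7,8} → only 3 remains.
A7 = 1: row 7 has {2,3,7,8}; col 1 has {3,4,5,6,7,8,9}; box has {3,4,7,8,9} → only 1 remains.
A8 = 2: row 8 has {1,4,6,8,9}; col 1 has {1,3,4,5,6,7,8,9}; box has {1,3,4,7,8,9} → only 2 remains.
B8 = 5: row 8 has {1,2,4,6,8,9}; col 2 has {1,2,3,7,8}; box has {1,2,3,4,7,8,9} → only 5 remains.
E8 = 3: row 8 has {1,2,4,5,6,8,9}; col 5 has {1,2,7}; box has {1,2,4,9} → only 3 remains.
J8 = 7: row 8 has {1,2,3,4,5,6,8,9}; col 9 has {3,4,8}; box has {3,6,8} → only 7 remains.
B9 = 6: row 9 has {3,4,9}; col 2 has {1,2,3,5,7,8}; box has {1,2,3,4,5,7,8,9} → only 6 remains.
D2 = 3: in row 2, 3 can only go here (every other open cell in that row sees a 3).
C2 = 7: in row 2, 7 can only go here (every other open cell in that row sees a 7).
H2 = 8: in row 2, 8 can only go here (every other open cell in that row sees an 8).
E3 = 9: in row 3, 9 can only go here (every other open cell in that row sees a 9).
D4 = 7: in row 4, 7 can only go here (every other open cell in that row sees a 7).
B4 = 4: in row 4, 4 can only go here (every other open cell in that row sees a 4).
B5 = 9: row 5 has {2,3,7,8}; col 2 has {1,2,3,4,5,6,7,8}; box has {1,2,3,4,5,6,7,8} → only 9 remains.
H7 = 4: in row 7, 4 can only go here (every other open cell in that row sees a 4).
G1 = 4: in row 1, 4 can only go here (every other open cell in that row sees a 4).
G3 = 5: row 3 has {1,2,3,7,8,9}; col 7 has {3,4,6,7,8,9}; box has {3,4,7,8,9} → only 5 remains.
G5 = 1: row 5 has {2,3,7,8,9}; col 7 has {3,4,5,6,7,8,9}; box has {3,4,6,7,8} → only 1 remains.
H5 = 5: row 5 has {1,2,3,7,8,9}; col 8 has {3,4,6,7,8}; box has {1,3,4,6,7,8} → only 5 remains.
G9 = 2: row 9 has {3,4,6,9}; col 7 has {1,3,4,5,6,7,8,9}; box has {3,4,6,7,8} → only 2 remains.
H9 = 1: row 9 has {2,3,4,6,9}; col 8 has {3,4,5,6,7,8}; box has {2,3,4,6,7,8} → only 1 remains.
J9 = 5: row 9 has {1,2,3,4,6,9}; col 9 has {3,4,7,8}; box has {1,2,3,4,6,7,8} → only 5 remains.
H1 = 2: row 1 has {3,4,7,8,9}; col 8 has {1,3,4,5,6,7,8}; box has {3,4,5,7,8,9} → only 2 remains.
J2 = 6: row 2 has {1,2,3,4,7,8,9}; col 9 has {3,4,5,7,8}; box has {2,3,4,5,7,8,9} → only 6 remains.
C3 = 6: row 3 has {1,2,3,5,7,8,9}; col 3 has {1,2,3,4,7,8,9}; box has {1,2,3,4,7,8,9} → only 6 remains.
D3 = 4: row 3 has {1,2,3,5,6,7,8,9}; col 4 has {1,2,3,5,7,8,9}; box has {1,2,3,7,8,9} → only 4 remains.
H4 = 9: row 4 has {1,3,4,5,6,7,8}; col 8 has {1,2,3,4,5,6,7,8}; box has {1,3,4,5,6,7,8} → only 9 remains.
J4 = 2: row 4 has {1,3,4,5,6,7,8,9}; col 9 has {3,4,5,6,7,8}; box has {1,3,4,5,6,7,8,9} → only 2 remains.
D5 = 6: row 5 has {1,2,3,5,7,8,9}; col 4 has {1,2,3,4,5,7,8,9}; box has {1,2,3,5,7,8,9} → only 6 remains.
E5 = 4: row 5 has {1,2,3,5,6,7,8,9}; col 5 has {1,2,3,7,9}; box has {1,2,3,5,6,7,8,9} → only 4 remains.
J7 = 9: row 7 has {1,2,3,4,7,8}; col 9 has {2,3,4,5,6,7,8}; box has {1,2,3,4,5,6,7,8} → only 9 remains.
E9 = 8: row 9 has {1,2,3,4,5,6,9}; col 5 has {1,2,3,4,7,9}; box has {1,2,3,4,9} → only 8 remains.
F9 = 7: row 9 has {1,2,3,4,5,6,8,9}; col 6 has {1,2,3,4,8,9}; box has {1,2,3,4,8,9} → only 7 remains.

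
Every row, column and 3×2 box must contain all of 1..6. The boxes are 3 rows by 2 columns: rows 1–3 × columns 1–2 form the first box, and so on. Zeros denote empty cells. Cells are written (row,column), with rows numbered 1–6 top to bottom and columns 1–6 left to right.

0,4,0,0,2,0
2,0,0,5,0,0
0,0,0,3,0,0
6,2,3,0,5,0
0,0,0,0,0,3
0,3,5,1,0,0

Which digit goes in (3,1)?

5

(1,4) = 6: row 1 has {2,4}; col 4 has {1,3,5}; box has {3,5} → only 6 remains.
(4,4) = 4: row 4 has {2,3,5,6}; col 4 has {1,3,5,6}; box has {1,3,5} → only 4 remains.
(4,6) = 1: row 4 has {2,3,4,5,6}; col 6 has {3}; box has {3,5} → only 1 remains.
(5,4) = 2: row 5 has {3}; col 4 has {1,3,4,5,6}; box has {1,3,4,5} → only 2 remains.
(6,1) = 4: row 6 has {1,3,5}; col 1 has {2,6}; box has {2,3,6} → only 4 remains.
(6,5) = 6: row 6 has {1,3,4,5}; col 5 has {2,5}; box has {1,3,5} → only 6 remains.
(6,6) = 2: row 6 has {1,3,4,5,6}; col 6 has {1,3}; box has {1,3,5,6} → only 2 remains.
(1,3) = 1: row 1 has {2,4,6}; col 3 has {3,5}; box has {3,5,6} → only 1 remains.
(1,6) = 5: row 1 has {1,2,4,6}; col 6 has {1,2,3}; box has {2} → only 5 remains.
(2,3) = 4: row 2 has {2,5}; col 3 has {1,3,5}; box has {1,3,5,6} → only 4 remains.
(2,6) = 6: row 2 has {2,4,5}; col 6 has {1,2,3,5}; box has {2,5} → only 6 remains.
(3,3) = 2: row 3 has {3}; col 3 has {1,3,4,5}; box has {1,3,4,5,6} → only 2 remains.
(3,6) = 4: row 3 has {2,3}; col 6 has {1,2,3,5,6}; box has {2,5,6} → only 4 remains.
(5,3) = 6: row 5 has {2,3}; col 3 has {1,2,3,4,5}; box has {1,2,3,4,5} → only 6 remains.
(5,5) = 4: row 5 has {2,3,6}; col 5 has {2,5,6}; box has {1,2,3,5,6} → only 4 remains.
(1,1) = 3: row 1 has {1,2,4,5,6}; col 1 has {2,4,6}; box has {2,4} → only 3 remains.
(2,2) = 1: row 2 has {2,4,5,6}; col 2 has {2,3,4}; box has {2,3,4} → only 1 remains.
(2,5) = 3: row 2 has {1,2,4,5,6}; col 5 has {2,4,5,6}; box has {2,4,5,6} → only 3 remains.
(3,1) = 5: row 3 has {2,3,4}; col 1 has {2,3,4,6}; box has {1,2,3,4} → only 5 remains.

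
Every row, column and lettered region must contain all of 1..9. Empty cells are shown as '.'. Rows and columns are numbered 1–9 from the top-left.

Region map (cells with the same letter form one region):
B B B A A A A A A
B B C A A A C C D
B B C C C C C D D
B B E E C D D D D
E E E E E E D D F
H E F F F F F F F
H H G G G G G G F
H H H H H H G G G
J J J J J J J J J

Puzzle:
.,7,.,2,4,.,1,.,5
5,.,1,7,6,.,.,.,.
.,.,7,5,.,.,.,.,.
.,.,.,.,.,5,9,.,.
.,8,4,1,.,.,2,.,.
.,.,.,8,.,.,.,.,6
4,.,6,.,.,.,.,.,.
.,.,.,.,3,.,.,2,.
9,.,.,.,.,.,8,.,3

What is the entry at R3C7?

6

R1C1 = 6: in row 1, 6 can only go here (every other open cell in that row sees a 6).
R2C2 = 2: in row 2, 2 can only go here (every other open cell in that row sees a 2).
R5C5 = 5: in row 5, 5 can only go here (every other open cell in that row sees a 5).
R7C9 = 2: in row 7, 2 can only go here (every other open cell in that row sees a 2).
R6C1 = 2: in row 6, 2 can only go here (every other open cell in that row sees a 2).
R9C4 = 4: in column 4, 4 can only go here (every other open cell in that column sees a 4).
R3C7 = 6: in column 7, 6 can only go here (every other open cell in that column sees a 6).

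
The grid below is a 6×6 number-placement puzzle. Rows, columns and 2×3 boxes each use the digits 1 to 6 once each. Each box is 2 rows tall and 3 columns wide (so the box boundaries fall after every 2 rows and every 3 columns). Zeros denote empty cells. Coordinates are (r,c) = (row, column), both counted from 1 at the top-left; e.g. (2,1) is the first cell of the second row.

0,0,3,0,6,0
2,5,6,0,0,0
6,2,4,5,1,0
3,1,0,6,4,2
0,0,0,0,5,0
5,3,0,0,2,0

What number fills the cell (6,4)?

4

(1,2) = 4 (sole candidate).
(2,5) = 3 (sole candidate).
(3,6) = 3 (sole candidate).
(4,3) = 5 (sole candidate).
(5,2) = 6 (sole candidate).
(6,3) = 1 (sole candidate).
(6,4) = 4: row 6 has {1,2,3,5}; col 4 has {5,6}; box has {2,5} → only 4 remains.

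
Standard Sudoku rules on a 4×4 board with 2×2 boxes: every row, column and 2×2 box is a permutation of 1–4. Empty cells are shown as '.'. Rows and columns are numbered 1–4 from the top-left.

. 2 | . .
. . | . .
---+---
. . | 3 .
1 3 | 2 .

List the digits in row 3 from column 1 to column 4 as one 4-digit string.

R3C2 = 4: row 3 has {3}; col 2 has {2,3}; box has {1,3} → only 4 remains.
R3C4 = 1: row 3 has {3,4}; col 4 has {}; box has {2,3} → only 1 remains.
R4C4 = 4 (sole candidate).
R1C4 = 3 (sole candidate).
R2C2 = 1 (sole candidate).
R2C3 = 4 (sole candidate).
R2C4 = 2 (sole candidate).
R3C1 = 2: row 3 has {1,3,4}; col 1 has {1}; box has {1,3,4} → only 2 remains.

2431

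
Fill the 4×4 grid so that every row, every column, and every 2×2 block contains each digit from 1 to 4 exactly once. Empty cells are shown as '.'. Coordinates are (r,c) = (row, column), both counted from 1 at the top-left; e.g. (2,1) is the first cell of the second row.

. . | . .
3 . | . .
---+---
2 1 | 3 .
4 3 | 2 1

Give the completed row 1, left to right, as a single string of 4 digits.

(1,1) = 1: row 1 has {}; col 1 has {2,3,4}; box has {3} → only 1 remains.
(1,3) = 4: row 1 has {1}; col 3 has {2,3}; box has {} → only 4 remains.
(2,3) = 1 (sole candidate).
(2,4) = 2 (sole candidate).
(3,4) = 4 (sole candidate).
(1,2) = 2: row 1 has {1,4}; col 2 has {1,3}; box has {1,3} → only 2 remains.
(1,4) = 3: row 1 has {1,2,4}; col 4 has {1,2,4}; box has {1,2,4} → only 3 remains.

1243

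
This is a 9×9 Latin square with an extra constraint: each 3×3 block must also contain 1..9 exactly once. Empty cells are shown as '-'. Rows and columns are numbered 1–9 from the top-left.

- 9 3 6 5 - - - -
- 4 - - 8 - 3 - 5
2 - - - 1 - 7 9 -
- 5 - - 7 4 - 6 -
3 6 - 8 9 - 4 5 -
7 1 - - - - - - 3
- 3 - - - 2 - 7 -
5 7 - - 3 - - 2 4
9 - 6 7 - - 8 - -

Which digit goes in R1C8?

R1C6 = 7 (sole candidate).
R2C6 = 9 (sole candidate).
R2C8 = 1 (sole candidate).
R3C2 = 8 (sole candidate).
R3C3 = 5 (sole candidate).
R3C6 = 3 (sole candidate).
R3C9 = 6 (sole candidate).
R4C1 = 8 (sole candidate).
R5C3 = 2 (sole candidate).
R5C6 = 1 (sole candidate).
R5C9 = 7 (sole candidate).
R6C8 = 8 (sole candidate).
R9C2 = 2 (sole candidate).
R9C5 = 4 (sole candidate).
R9C6 = 5 (sole candidate).
R9C8 = 3 (sole candidate).
R9C9 = 1 (sole candidate).
R1C1 = 1 (sole candidate).
R1C7 = 2 (sole candidate).
R1C8 = 4: row 1 has {1,2,3,5,6,7,9}; col 8 has {1,2,3,5,6,7,8,9}; box has {1,2,3,5,6,7,9} → only 4 remains.

4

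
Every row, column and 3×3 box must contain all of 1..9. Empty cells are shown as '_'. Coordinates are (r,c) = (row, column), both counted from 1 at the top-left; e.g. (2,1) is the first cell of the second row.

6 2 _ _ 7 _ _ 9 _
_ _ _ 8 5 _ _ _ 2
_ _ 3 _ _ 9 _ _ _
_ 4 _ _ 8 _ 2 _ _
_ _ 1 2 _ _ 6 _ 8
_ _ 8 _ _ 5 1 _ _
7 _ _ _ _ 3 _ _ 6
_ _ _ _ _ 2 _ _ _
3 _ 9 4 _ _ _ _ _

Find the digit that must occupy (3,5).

2

(1,7) = 8 (hidden single in row 1).
(3,5) = 2: in row 3, 2 can only go here (every other open cell in that row sees a 2).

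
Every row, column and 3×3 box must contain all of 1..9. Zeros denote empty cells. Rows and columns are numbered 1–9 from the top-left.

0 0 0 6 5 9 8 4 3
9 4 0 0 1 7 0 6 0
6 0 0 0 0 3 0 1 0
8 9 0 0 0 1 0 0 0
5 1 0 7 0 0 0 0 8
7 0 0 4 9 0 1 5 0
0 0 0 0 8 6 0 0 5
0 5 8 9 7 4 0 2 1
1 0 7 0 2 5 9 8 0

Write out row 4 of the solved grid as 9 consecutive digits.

894561237

r1c1 = 2 (sole candidate).
r1c2 = 7 (sole candidate).
r1c3 = 1 (sole candidate).
r2c9 = 2 (sole candidate).
r3c2 = 8 (sole candidate).
r3c3 = 5 (sole candidate).
r3c4 = 2 (sole candidate).
r3c5 = 4 (sole candidate).
r3c7 = 7 (sole candidate).
r3c9 = 9 (sole candidate).
r5c6 = 2 (sole candidate).
r6c6 = 8 (sole candidate).
r6c9 = 6 (sole candidate).
r8c1 = 3 (sole candidate).
r8c7 = 6 (sole candidate).
r9c2 = 6 (sole candidate).
r9c4 = 3 (sole candidate).
r9c9 = 4 (sole candidate).
r2c3 = 3 (sole candidate).
r2c4 = 8 (sole candidate).
r2c7 = 5 (sole candidate).
r4c4 = 5: row 4 has {1,8,9}; col 4 has {2,3,4,6,7,8,9}; box has {1,2,4,7,8,9} → only 5 remains.
r4c9 = 7: row 4 has {1,5,8,9}; col 9 has {1,2,3,4,5,6,8,9}; box has {1,5,6,8} → only 7 remains.
r6c3 = 2 (sole candidate).
r7c1 = 4 (sole candidate).
r7c2 = 2 (sole candidate).
r7c3 = 9 (sole candidate).
r7c4 = 1 (sole candidate).
r7c7 = 3 (sole candidate).
r7c8 = 7 (sole candidate).
r4c8 = 3: row 4 has {1,5,7,8,9}; col 8 has {1,2,4,5,6,7,8}; box has {1,5,6,7,8} → only 3 remains.
r5c7 = 4 (sole candidate).
r5c8 = 9 (sole candidate).
r6c2 = 3 (sole candidate).
r4c5 = 6: row 4 has {1,3,5,7,8,9}; col 5 has {1,2,4,5,7,8,9}; box has {1,2,4,5,7,8,9} → only 6 remains.
r4c7 = 2: row 4 has {1,3,5,6,7,8,9}; col 7 has {1,3,4,5,6,7,8,9}; box has {1,3,4,5,6,7,8,9} → only 2 remains.
r5c3 = 6 (sole candidate).
r5c5 = 3 (sole candidate).
r4c3 = 4: row 4 has {1,2,3,5,6,7,8,9}; col 3 has {1,2,3,5,6,7,8,9}; box has {1,2,3,5,6,7,8,9} → only 4 remains.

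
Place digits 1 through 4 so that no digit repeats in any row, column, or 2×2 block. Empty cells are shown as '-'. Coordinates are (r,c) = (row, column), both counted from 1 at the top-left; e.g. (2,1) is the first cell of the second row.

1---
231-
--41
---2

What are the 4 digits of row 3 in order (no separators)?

(1,2) = 4: row 1 has {1}; col 2 has {3}; box has {1,2,3} → only 4 remains.
(1,4) = 3: row 1 has {1,4}; col 4 has {1,2}; box has {1} → only 3 remains.
(2,4) = 4: row 2 has {1,2,3}; col 4 has {1,2,3}; box has {1,3} → only 4 remains.
(3,1) = 3: row 3 has {1,4}; col 1 has {1,2}; box has {} → only 3 remains.
(3,2) = 2: row 3 has {1,3,4}; col 2 has {3,4}; box has {3} → only 2 remains.

3241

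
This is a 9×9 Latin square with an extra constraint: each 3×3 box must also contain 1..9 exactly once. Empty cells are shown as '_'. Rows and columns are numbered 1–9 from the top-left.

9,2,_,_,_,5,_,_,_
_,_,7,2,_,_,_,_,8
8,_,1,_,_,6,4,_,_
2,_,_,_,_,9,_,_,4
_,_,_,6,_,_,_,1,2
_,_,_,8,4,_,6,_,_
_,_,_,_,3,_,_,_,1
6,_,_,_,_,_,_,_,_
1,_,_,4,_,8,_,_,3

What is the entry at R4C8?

R1C3 = 4 (hidden single in row 1).
R1C5 = 8 (hidden single in row 1).
R2C6 = 4 (hidden single in row 2).
R3C8 = 2 (hidden single in row 3).
R6C6 = 2 (hidden single in row 6).
R7C6 = 7 (sole candidate).
R8C6 = 1 (sole candidate).
R5C6 = 3 (sole candidate).
R6C2 = 1 (hidden single in row 6).
R7C8 = 6 (hidden single in row 7).
R1C9 = 6 (hidden single in row 1).
R2C2 = 6 (hidden single in row 2).
R4C3 = 6 (hidden single in row 4).
R9C5 = 6 (hidden single in row 9).
R8C5 = 2 (hidden single in column 5).
R8C8 = 4 (hidden single in column 8).
R4C8 = 8: in column 8, 8 can only go here (every other open cell in that column sees an 8).

8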